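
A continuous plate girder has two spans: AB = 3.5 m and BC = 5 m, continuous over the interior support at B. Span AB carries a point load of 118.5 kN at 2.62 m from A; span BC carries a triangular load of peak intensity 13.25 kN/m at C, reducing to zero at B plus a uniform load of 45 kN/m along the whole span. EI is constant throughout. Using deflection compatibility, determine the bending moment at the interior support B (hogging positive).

M_B = 122.2 kN·m

Insert a hinge at B; M_B is the redundant, and each span becomes simply supported.
End slopes at the hinge B, treating each span as simply supported:
  span AB: point load 118.5 at a = 2.62: Pab(L + a)/(6LEI) = 79.62/EI
  span BC: triangular load, peak 13.25: 7w₀L³/(360EI) = 32.2/EI
  span BC: UDL 45: wL³/(24EI) = 234.4/EI
  relative rotation θ_0 = (79.62 + 266.6)/EI = 346.2/EI
A unit hogging moment at B produces rotation L₁/(3EI) + L₂/(3EI) = 2.833/EI.
Compatibility: M_B·(L₁+L₂)/(3EI) = θ_0, giving M_B = 122.2 kN·m (hogging).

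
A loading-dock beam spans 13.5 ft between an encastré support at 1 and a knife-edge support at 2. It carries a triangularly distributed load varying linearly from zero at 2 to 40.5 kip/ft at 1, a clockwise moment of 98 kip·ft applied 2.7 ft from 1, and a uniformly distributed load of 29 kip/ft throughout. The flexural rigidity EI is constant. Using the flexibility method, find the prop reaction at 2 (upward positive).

Choose R_2 as the redundant. The primary structure is the cantilever fixed at 1.
Deflection at 2 on the released cantilever, summing each load's contribution:
  triangular load, peak 40.5 at the fixed end: w₀L⁴/(30EI) = 44840/EI
  clockwise couple 98 at a = 2.7: M₀a(2L − a)/(2EI) = 3215/EI
  UDL 29: wL⁴/(8EI) = 120405/EI
  δ_0 = 168460/EI
Tip deflection under a unit load at 2: L³/(3EI) = 820.1/EI.
Compatibility at 2: δ_0 − R_2·δ_{22} = 0, so R_2 = 168460/820.1 = 205.4 kip.

R_2 = 205.4 kip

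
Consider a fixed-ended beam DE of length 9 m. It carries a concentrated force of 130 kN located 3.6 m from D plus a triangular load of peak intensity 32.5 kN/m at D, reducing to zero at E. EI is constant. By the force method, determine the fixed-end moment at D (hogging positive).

Release both end moments; the primary structure is a simply-supported span DE with redundants M_D and M_E.
Simple-span end rotations at D and E under the given loads:
  at D: point load 130 at a = 3.6: Pab(L + b)/(6LEI) = 673.9/EI
  at E: point load 130 at a = 3.6: Pab(L + a)/(6LEI) = 589.7/EI
  at D: triangular load, peak 32.5: w₀L³/(45EI) = 526.5/EI
  at E: triangular load, peak 32.5: 7w₀L³/(360EI) = 460.7/EI
  θ_D0 = 1200/EI,  θ_E0 = 1050/EI
Flexibility coefficients: a unit moment at one end gives L/(3EI) there and L/(6EI) at the far end, so f₁₁ = f₂₂ = 3/EI and f₁₂ = f₂₁ = 1.5/EI.
Compatibility — zero rotation at each built-in end:
  3 M_D + 1.5 M_E = 1200
  1.5 M_D + 3 M_E = 1050
Solving the pair gives M_D = 300.1 kN·m and M_E = 200.1 kN·m (hogging).

M_D = 300.1 kN·m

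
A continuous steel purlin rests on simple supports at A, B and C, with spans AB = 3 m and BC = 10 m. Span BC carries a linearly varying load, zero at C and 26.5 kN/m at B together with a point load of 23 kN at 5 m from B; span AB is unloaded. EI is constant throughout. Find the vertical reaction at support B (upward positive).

Release continuity at B by inserting a hinge; the redundant is the internal moment M_B. The primary structure is two simply-supported spans AB and BC.
Rotations at B on the released spans (each span's end-slope, ×1/EI):
  span BC: triangular load, peak 26.5: w₀L³/(45EI) = 588.9/EI
  span BC: point load 23 at a = 5: Pab(L + b)/(6LEI) = 143.8/EI
  relative rotation θ_0 = (0 + 732.6)/EI = 732.6/EI
A unit hogging moment at B produces rotation L₁/(3EI) + L₂/(3EI) = 4.333/EI.
Compatibility: M_B·(L₁+L₂)/(3EI) = θ_0, giving M_B = 169.1 kN·m (hogging).
Span AB, ΣM about A with M_B applied at B: R_B^{AB}·3 = 0 + 169.1, so R_B^{AB} = 56.36 kN and R_A = 0 − 56.36 = -56.36 kN.
Span BC, ΣM about C: R_B^{BC}·10 = 998.3 + 169.1, so R_B^{BC} = 116.7 kN and R_C = 155.5 − 116.7 = 38.76 kN.
R_B = 56.36 + 116.7 = 173.1 kN.

R_B = 173.1 kN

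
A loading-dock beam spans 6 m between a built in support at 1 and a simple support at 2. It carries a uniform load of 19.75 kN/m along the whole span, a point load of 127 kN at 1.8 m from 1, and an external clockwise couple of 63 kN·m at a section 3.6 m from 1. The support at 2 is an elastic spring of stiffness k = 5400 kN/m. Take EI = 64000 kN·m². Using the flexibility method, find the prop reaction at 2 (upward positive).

R_2 = 62.77 kN

Choose R_2 as the redundant. The primary structure is the cantilever fixed at 1.
Deflection at 2 on the released cantilever, summing each load's contribution:
  UDL 19.75: wL⁴/(8EI) = 3200/EI
  point load 127 at a = 1.8: Pa²(3L − a)/(6EI) = 1111/EI
  clockwise couple 63 at a = 3.6: M₀a(2L − a)/(2EI) = 952.6/EI
  δ_0 = 5263/EI
Tip deflection under a unit load at 2: L³/(3EI) = 72/EI.
With EI = 64000 kN·m²: δ_0 = 0.082235 m and δ_{22} = 0.001125 m/kN.
Compatibility — the spring shortens by R_2/k under the reaction it provides: δ_0 − R_2·δ_{22} = R_2/k. With 1/k = 0.000185 m/kN, R_2 = δ_0 / (δ_{22} + 1/k) = 0.082235 / (0.001125 + 0.000185) = 62.77 kN.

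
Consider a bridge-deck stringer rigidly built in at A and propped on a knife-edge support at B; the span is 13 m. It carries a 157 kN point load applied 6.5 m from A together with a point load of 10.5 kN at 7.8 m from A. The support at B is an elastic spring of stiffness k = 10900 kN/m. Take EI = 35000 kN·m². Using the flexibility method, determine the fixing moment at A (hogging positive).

Choose R_B as the redundant. The primary structure is the cantilever fixed at A.
Free-end deflection of the primary structure under the applied loading (downward +):
  point load 157 at a = 6.5: Pa²(3L − a)/(6EI) = 35930/EI
  point load 10.5 at a = 7.8: Pa²(3L − a)/(6EI) = 3322/EI
  δ_0 = 39252/EI
Tip deflection under a unit load at B: L³/(3EI) = 732.3/EI.
With EI = 35000 kN·m²: δ_0 = 1.1215 m and δ_{BB} = 0.020924 m/kN.
Compatibility — the spring shortens by R_B/k under the reaction it provides: δ_0 − R_B·δ_{BB} = R_B/k. With 1/k = 0.000092 m/kN, R_B = δ_0 / (δ_{BB} + 1/k) = 1.1215 / (0.020924 + 0.000092) = 53.36 kN.
Moment equilibrium about A: M_A = Σ(load moments about A) − R_B·L = 1102 − 53.36×13 = 408.7 kN·m.

M_A = 408.7 kN·m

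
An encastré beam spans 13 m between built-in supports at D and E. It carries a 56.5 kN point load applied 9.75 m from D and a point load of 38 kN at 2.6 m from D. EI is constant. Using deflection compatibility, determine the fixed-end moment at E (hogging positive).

Release both end moments; the primary structure is a simply-supported span DE with redundants M_D and M_E.
End rotations of the released simple span under the applied load (×1/EI):
  at D: point load 56.5 at a = 9.75: Pab(L + b)/(6LEI) = 373/EI
  at E: point load 56.5 at a = 9.75: Pab(L + a)/(6LEI) = 522.2/EI
  at D: point load 38 at a = 2.6: Pab(L + b)/(6LEI) = 308.3/EI
  at E: point load 38 at a = 2.6: Pab(L + a)/(6LEI) = 205.5/EI
  θ_D0 = 681.2/EI,  θ_E0 = 727.7/EI
Flexibility coefficients: a unit moment at one end gives L/(3EI) there and L/(6EI) at the far end, so f₁₁ = f₂₂ = 4.333/EI and f₁₂ = f₂₁ = 2.167/EI.
Compatibility — zero rotation at each built-in end:
  4.333 M_D + 2.167 M_E = 681.2
  2.167 M_D + 4.333 M_E = 727.7
Solving the pair gives M_D = 97.66 kN·m and M_E = 119.1 kN·m (hogging).

M_E = 119.1 kN·m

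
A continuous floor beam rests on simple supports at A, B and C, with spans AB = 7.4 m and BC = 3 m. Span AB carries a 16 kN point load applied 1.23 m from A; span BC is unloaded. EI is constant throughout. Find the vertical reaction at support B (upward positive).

R_B = 5.849 kN

Insert a hinge at B; M_B is the redundant, and each span becomes simply supported.
End slopes at the hinge B, treating each span as simply supported:
  span AB: point load 16 at a = 1.23: Pab(L + a)/(6LEI) = 23.6/EI
  relative rotation θ_0 = (23.6 + 0)/EI = 23.6/EI
A unit hogging moment at B produces rotation L₁/(3EI) + L₂/(3EI) = 3.467/EI.
Slope continuity at B: θ_0 = M_B·3.467/EI, so M_B = 23.6/3.467 = 6.808 kN·m (hogging).
Span AB, ΣM about A with M_B applied at B: R_B^{AB}·7.4 = 19.68 + 6.808, so R_B^{AB} = 3.579 kN and R_A = 16 − 3.579 = 12.42 kN.
Span BC, ΣM about C: R_B^{BC}·3 = 0 + 6.808, so R_B^{BC} = 2.269 kN and R_C = 0 − 2.269 = -2.269 kN.
R_B = 3.579 + 2.269 = 5.849 kN.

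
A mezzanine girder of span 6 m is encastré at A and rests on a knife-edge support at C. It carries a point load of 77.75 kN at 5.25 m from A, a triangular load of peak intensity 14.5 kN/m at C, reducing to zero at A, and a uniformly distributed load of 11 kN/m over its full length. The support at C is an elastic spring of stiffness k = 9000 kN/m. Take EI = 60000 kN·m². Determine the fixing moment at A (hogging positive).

M_A = 165.6 kN·m

Take the reaction at C as the redundant and release it; the primary structure is a cantilever fixed at A.
Free-end deflection of the primary structure under the applied loading (downward +):
  point load 77.75 at a = 5.25: Pa²(3L − a)/(6EI) = 4554/EI
  triangular load, peak 14.5 at the free end: 11w₀L⁴/(120EI) = 1723/EI
  UDL 11: wL⁴/(8EI) = 1782/EI
  δ_0 = 8058/EI
Tip deflection under a unit load at C: L³/(3EI) = 72/EI.
With EI = 60000 kN·m²: δ_0 = 0.13431 m and δ_{CC} = 0.0012 m/kN.
Compatibility — the spring shortens by R_C/k under the reaction it provides: δ_0 − R_C·δ_{CC} = R_C/k. With 1/k = 0.000111 m/kN, R_C = δ_0 / (δ_{CC} + 1/k) = 0.13431 / (0.0012 + 0.000111) = 102.4 kN.
Moment equilibrium about A: M_A = Σ(load moments about A) − R_C·L = 780.2 − 102.4×6 = 165.6 kN·m.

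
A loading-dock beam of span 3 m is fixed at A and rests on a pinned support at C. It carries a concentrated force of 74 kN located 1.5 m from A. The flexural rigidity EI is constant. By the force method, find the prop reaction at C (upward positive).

R_C = 23.12 kN

Choose R_C as the redundant. The primary structure is the cantilever fixed at A.
Free-end deflection of the primary structure under the applied loading (downward +):
  point load 74 at a = 1.5: Pa²(3L − a)/(6EI) = 208.1/EI
Tip deflection under a unit load at C: L³/(3EI) = 9/EI.
Compatibility at C: δ_0 − R_C·δ_{CC} = 0, so R_C = 208.1/9 = 23.12 kN.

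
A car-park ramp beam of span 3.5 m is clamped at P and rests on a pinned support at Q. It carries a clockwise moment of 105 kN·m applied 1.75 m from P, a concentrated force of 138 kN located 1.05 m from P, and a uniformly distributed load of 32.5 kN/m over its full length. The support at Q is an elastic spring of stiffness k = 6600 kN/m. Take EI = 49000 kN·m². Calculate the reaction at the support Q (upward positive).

R_Q = 61.32 kN

Take the reaction at Q as the redundant and release it; the primary structure is a cantilever fixed at P.
Deflection at Q on the released cantilever, summing each load's contribution:
  clockwise couple 105 at a = 1.75: M₀a(2L − a)/(2EI) = 482.3/EI
  point load 138 at a = 1.05: Pa²(3L − a)/(6EI) = 239.6/EI
  UDL 32.5: wL⁴/(8EI) = 609.6/EI
  δ_0 = 1332/EI
Tip deflection under a unit load at Q: L³/(3EI) = 14.29/EI.
With EI = 49000 kN·m²: δ_0 = 0.027176 m and δ_{QQ} = 0.000292 m/kN.
Compatibility — the spring shortens by R_Q/k under the reaction it provides: δ_0 − R_Q·δ_{QQ} = R_Q/k. With 1/k = 0.000152 m/kN, R_Q = δ_0 / (δ_{QQ} + 1/k) = 0.027176 / (0.000292 + 0.000152) = 61.32 kN.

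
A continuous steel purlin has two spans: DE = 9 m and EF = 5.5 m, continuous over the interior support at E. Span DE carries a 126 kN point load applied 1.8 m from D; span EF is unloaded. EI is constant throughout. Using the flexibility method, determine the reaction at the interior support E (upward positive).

Release continuity at E by inserting a hinge; the redundant is the internal moment M_E. The primary structure is two simply-supported spans DE and EF.
End slopes at the hinge E, treating each span as simply supported:
  span DE: point load 126 at a = 1.8: Pab(L + a)/(6LEI) = 326.6/EI
  relative rotation θ_0 = (326.6 + 0)/EI = 326.6/EI
A unit hogging moment at E produces rotation L₁/(3EI) + L₂/(3EI) = 4.833/EI.
Compatibility: M_E·(L₁+L₂)/(3EI) = θ_0, giving M_E = 67.57 kN·m (hogging).
Span DE, ΣM about D with M_E applied at E: R_E^{DE}·9 = 226.8 + 67.57, so R_E^{DE} = 32.71 kN and R_D = 126 − 32.71 = 93.29 kN.
Span EF, ΣM about F: R_E^{EF}·5.5 = 0 + 67.57, so R_E^{EF} = 12.29 kN and R_F = 0 − 12.29 = -12.29 kN.
R_E = 32.71 + 12.29 = 44.99 kN.

R_E = 44.99 kN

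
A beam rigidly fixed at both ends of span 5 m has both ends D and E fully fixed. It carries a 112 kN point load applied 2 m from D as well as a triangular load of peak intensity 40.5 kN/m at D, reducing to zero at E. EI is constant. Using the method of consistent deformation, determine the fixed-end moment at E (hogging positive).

M_E = 87.51 kN·m

Take the two fixed-end moments M_D, M_E as redundants; the released structure is the simple span DE.
On the primary (simply-supported) span, the end slopes from the loading are:
  at D: point load 112 at a = 2: Pab(L + b)/(6LEI) = 179.2/EI
  at E: point load 112 at a = 2: Pab(L + a)/(6LEI) = 156.8/EI
  at D: triangular load, peak 40.5: w₀L³/(45EI) = 112.5/EI
  at E: triangular load, peak 40.5: 7w₀L³/(360EI) = 98.44/EI
  θ_D0 = 291.7/EI,  θ_E0 = 255.2/EI
Flexibility coefficients: a unit moment at one end gives L/(3EI) there and L/(6EI) at the far end, so f₁₁ = f₂₂ = 1.667/EI and f₁₂ = f₂₁ = 0.8333/EI.
Compatibility — zero rotation at each built-in end:
  1.667 M_D + 0.8333 M_E = 291.7
  0.8333 M_D + 1.667 M_E = 255.2
Solving the pair gives M_D = 131.3 kN·m and M_E = 87.51 kN·m (hogging).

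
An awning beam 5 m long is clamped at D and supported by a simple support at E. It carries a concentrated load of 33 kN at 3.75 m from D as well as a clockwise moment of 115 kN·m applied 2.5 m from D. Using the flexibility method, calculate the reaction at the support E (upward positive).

Choose R_E as the redundant. The primary structure is the cantilever fixed at D.
Deflection at E on the released cantilever, summing each load's contribution:
  point load 33 at a = 3.75: Pa²(3L − a)/(6EI) = 870.1/EI
  clockwise couple 115 at a = 2.5: M₀a(2L − a)/(2EI) = 1078/EI
  δ_0 = 1948/EI
Tip deflection under a unit load at E: L³/(3EI) = 41.67/EI.
Compatibility at E: δ_0 − R_E·δ_{EE} = 0, so R_E = 1948/41.67 = 46.76 kN.

R_E = 46.76 kN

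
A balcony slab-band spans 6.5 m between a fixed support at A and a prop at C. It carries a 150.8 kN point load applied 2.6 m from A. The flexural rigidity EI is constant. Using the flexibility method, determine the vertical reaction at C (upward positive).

R_C = 31.37 kN

Remove the prop at C; the released (primary) structure is a cantilever built in at A.
Downward deflection at the released point C due to the loads:
  point load 150.8 at a = 2.6: Pa²(3L − a)/(6EI) = 2871/EI
Tip deflection under a unit load at C: L³/(3EI) = 91.54/EI.
Compatibility at C: δ_0 − R_C·δ_{CC} = 0, so R_C = 2871/91.54 = 31.37 kN.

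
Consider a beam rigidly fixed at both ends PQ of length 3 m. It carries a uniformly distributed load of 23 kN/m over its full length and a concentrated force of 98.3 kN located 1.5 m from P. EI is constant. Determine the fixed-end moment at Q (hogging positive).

M_Q = 54.11 kN·m

Take the two fixed-end moments M_P, M_Q as redundants; the released structure is the simple span PQ.
End rotations of the released simple span under the applied load (×1/EI):
  at P: UDL 23: wL³/(24EI) = 25.88/EI
  at Q: UDL 23: wL³/(24EI) = 25.88/EI
  at P: point load 98.3 at a = 1.5: Pab(L + b)/(6LEI) = 55.29/EI
  at Q: point load 98.3 at a = 1.5: Pab(L + a)/(6LEI) = 55.29/EI
  θ_P0 = 81.17/EI,  θ_Q0 = 81.17/EI
Flexibility coefficients: a unit moment at one end gives L/(3EI) there and L/(6EI) at the far end, so f₁₁ = f₂₂ = 1/EI and f₁₂ = f₂₁ = 0.5/EI.
Compatibility — zero rotation at each built-in end:
  1 M_P + 0.5 M_Q = 81.17
  0.5 M_P + 1 M_Q = 81.17
Solving the pair gives M_P = 54.11 kN·m and M_Q = 54.11 kN·m (hogging).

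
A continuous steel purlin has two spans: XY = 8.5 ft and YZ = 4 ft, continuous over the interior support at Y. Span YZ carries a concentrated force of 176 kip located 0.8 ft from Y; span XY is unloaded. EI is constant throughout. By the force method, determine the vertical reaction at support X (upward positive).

Release continuity at Y by inserting a hinge; the redundant is the internal moment M_Y. The primary structure is two simply-supported spans XY and YZ.
Rotations at Y on the released spans (each span's end-slope, ×1/EI):
  span YZ: point load 176 at a = 0.8: Pab(L + b)/(6LEI) = 135.2/EI
  relative rotation θ_0 = (0 + 135.2)/EI = 135.2/EI
A unit hogging moment at Y produces rotation L₁/(3EI) + L₂/(3EI) = 4.167/EI.
Slope continuity at Y: θ_0 = M_Y·4.167/EI, so M_Y = 135.2/4.167 = 32.44 kip·ft (hogging).
Span XY, ΣM about X with M_Y applied at Y: R_Y^{XY}·8.5 = 0 + 32.44, so R_Y^{XY} = 3.817 kip and R_X = 0 − 3.817 = -3.817 kip.

R_X = -3.817 kip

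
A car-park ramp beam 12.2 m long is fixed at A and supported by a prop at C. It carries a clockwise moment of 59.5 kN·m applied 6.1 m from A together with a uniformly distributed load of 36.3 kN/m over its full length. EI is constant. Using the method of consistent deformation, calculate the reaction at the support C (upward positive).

Choose R_C as the redundant. The primary structure is the cantilever fixed at A.
Free-end deflection of the primary structure under the applied loading (downward +):
  clockwise couple 59.5 at a = 6.1: M₀a(2L − a)/(2EI) = 3321/EI
  UDL 36.3: wL⁴/(8EI) = 100521/EI
  δ_0 = 103842/EI
Tip deflection under a unit load at C: L³/(3EI) = 605.3/EI.
The prop prevents deflection at C: R_C = δ_0/δ_{CC} = 103842/605.3 = 171.6 kN.

R_C = 171.6 kN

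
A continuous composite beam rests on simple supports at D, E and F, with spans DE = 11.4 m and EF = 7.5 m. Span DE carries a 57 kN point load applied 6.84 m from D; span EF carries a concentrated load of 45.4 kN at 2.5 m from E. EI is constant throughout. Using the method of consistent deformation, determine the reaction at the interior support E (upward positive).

Release continuity at E by inserting a hinge; the redundant is the internal moment M_E. The primary structure is two simply-supported spans DE and EF.
End slopes at the hinge E, treating each span as simply supported:
  span DE: point load 57 at a = 6.84: Pab(L + a)/(6LEI) = 474.1/EI
  span EF: point load 45.4 at a = 2.5: Pab(L + b)/(6LEI) = 157.6/EI
  relative rotation θ_0 = (474.1 + 157.6)/EI = 631.7/EI
A unit hogging moment at E produces rotation L₁/(3EI) + L₂/(3EI) = 6.3/EI.
Compatibility: M_E·(L₁+L₂)/(3EI) = θ_0, giving M_E = 100.3 kN·m (hogging).
Span DE, ΣM about D with M_E applied at E: R_E^{DE}·11.4 = 389.9 + 100.3, so R_E^{DE} = 43 kN and R_D = 57 − 43 = 14 kN.
Span EF, ΣM about F: R_E^{EF}·7.5 = 227 + 100.3, so R_E^{EF} = 43.64 kN and R_F = 45.4 − 43.64 = 1.763 kN.
R_E = 43 + 43.64 = 86.63 kN.

R_E = 86.63 kN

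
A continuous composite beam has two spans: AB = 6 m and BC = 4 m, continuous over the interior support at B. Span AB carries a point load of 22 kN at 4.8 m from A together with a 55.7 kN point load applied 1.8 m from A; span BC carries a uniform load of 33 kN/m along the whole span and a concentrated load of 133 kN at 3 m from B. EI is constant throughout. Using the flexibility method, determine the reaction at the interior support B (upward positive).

Take M_B as the redundant. Released structure: two simple spans AB and BC with a hinge at B.
Rotations at B on the released spans (each span's end-slope, ×1/EI):
  span AB: point load 22 at a = 4.8: Pab(L + a)/(6LEI) = 38.02/EI
  span AB: point load 55.7 at a = 1.8: Pab(L + a)/(6LEI) = 91.24/EI
  span BC: UDL 33: wL³/(24EI) = 88/EI
  span BC: point load 133 at a = 3: Pab(L + b)/(6LEI) = 83.12/EI
  relative rotation θ_0 = (129.3 + 171.1)/EI = 300.4/EI
A unit hogging moment at B produces rotation L₁/(3EI) + L₂/(3EI) = 3.333/EI.
Compatibility: M_B·(L₁+L₂)/(3EI) = θ_0, giving M_B = 90.11 kN·m (hogging).
Span AB, ΣM about A with M_B applied at B: R_B^{AB}·6 = 205.9 + 90.11, so R_B^{AB} = 49.33 kN and R_A = 77.7 − 49.33 = 28.37 kN.
Span BC, ΣM about C: R_B^{BC}·4 = 397 + 90.11, so R_B^{BC} = 121.8 kN and R_C = 265 − 121.8 = 143.2 kN.
R_B = 49.33 + 121.8 = 171.1 kN.

R_B = 171.1 kN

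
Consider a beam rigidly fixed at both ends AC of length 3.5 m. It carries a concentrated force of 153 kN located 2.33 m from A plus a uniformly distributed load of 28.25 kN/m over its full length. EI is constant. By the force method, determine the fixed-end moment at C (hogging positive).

Take the two fixed-end moments M_A, M_C as redundants; the released structure is the simple span AC.
Simple-span end rotations at A and C under the given loads:
  at A: point load 153 at a = 2.33: Pab(L + b)/(6LEI) = 92.75/EI
  at C: point load 153 at a = 2.33: Pab(L + a)/(6LEI) = 115.8/EI
  at A: UDL 28.25: wL³/(24EI) = 50.47/EI
  at C: UDL 28.25: wL³/(24EI) = 50.47/EI
  θ_A0 = 143.2/EI,  θ_C0 = 166.3/EI
Flexibility coefficients: a unit moment at one end gives L/(3EI) there and L/(6EI) at the far end, so f₁₁ = f₂₂ = 1.167/EI and f₁₂ = f₂₁ = 0.5833/EI.
Compatibility — zero rotation at each built-in end:
  1.167 M_A + 0.5833 M_C = 143.2
  0.5833 M_A + 1.167 M_C = 166.3
Solving the pair gives M_A = 68.68 kN·m and M_C = 108.2 kN·m (hogging).

M_C = 108.2 kN·m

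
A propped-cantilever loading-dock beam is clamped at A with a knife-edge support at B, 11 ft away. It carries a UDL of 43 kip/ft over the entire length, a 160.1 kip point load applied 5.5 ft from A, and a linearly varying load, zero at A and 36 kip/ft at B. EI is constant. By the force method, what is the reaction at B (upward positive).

R_B = 336.3 kip

Take the reaction at B as the redundant and release it; the primary structure is a cantilever fixed at A.
Deflection at B on the released cantilever, summing each load's contribution:
  UDL 43: wL⁴/(8EI) = 78695/EI
  point load 160.1 at a = 5.5: Pa²(3L − a)/(6EI) = 22197/EI
  triangular load, peak 36 at the free end: 11w₀L⁴/(120EI) = 48315/EI
  δ_0 = 149208/EI
Tip deflection under a unit load at B: L³/(3EI) = 443.7/EI.
Compatibility at B: δ_0 − R_B·δ_{BB} = 0, so R_B = 149208/443.7 = 336.3 kip.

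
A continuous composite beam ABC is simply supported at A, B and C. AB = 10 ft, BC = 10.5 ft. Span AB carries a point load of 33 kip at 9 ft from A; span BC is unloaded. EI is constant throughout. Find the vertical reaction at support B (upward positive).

R_B = 32.39 kip

Insert a hinge at B; M_B is the redundant, and each span becomes simply supported.
Rotations at B on the released spans (each span's end-slope, ×1/EI):
  span AB: point load 33 at a = 9: Pab(L + a)/(6LEI) = 94.05/EI
  relative rotation θ_0 = (94.05 + 0)/EI = 94.05/EI
A unit hogging moment at B produces rotation L₁/(3EI) + L₂/(3EI) = 6.833/EI.
Slope continuity at B: θ_0 = M_B·6.833/EI, so M_B = 94.05/6.833 = 13.76 kip·ft (hogging).
Span AB, ΣM about A with M_B applied at B: R_B^{AB}·10 = 297 + 13.76, so R_B^{AB} = 31.08 kip and R_A = 33 − 31.08 = 1.924 kip.
Span BC, ΣM about C: R_B^{BC}·10.5 = 0 + 13.76, so R_B^{BC} = 1.311 kip and R_C = 0 − 1.311 = -1.311 kip.
R_B = 31.08 + 1.311 = 32.39 kip.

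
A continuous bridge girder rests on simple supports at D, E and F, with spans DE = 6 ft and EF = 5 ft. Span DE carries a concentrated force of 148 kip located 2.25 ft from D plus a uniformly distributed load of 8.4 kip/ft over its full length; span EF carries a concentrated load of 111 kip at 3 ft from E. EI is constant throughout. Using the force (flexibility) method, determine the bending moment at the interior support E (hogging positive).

M_E = 141 kip·ft

Release continuity at E by inserting a hinge; the redundant is the internal moment M_E. The primary structure is two simply-supported spans DE and EF.
Rotations at E on the released spans (each span's end-slope, ×1/EI):
  span DE: point load 148 at a = 2.25: Pab(L + a)/(6LEI) = 286.2/EI
  span DE: UDL 8.4: wL³/(24EI) = 75.6/EI
  span EF: point load 111 at a = 3: Pab(L + b)/(6LEI) = 155.4/EI
  relative rotation θ_0 = (361.8 + 155.4)/EI = 517.2/EI
A unit hogging moment at E produces rotation L₁/(3EI) + L₂/(3EI) = 3.667/EI.
Compatibility: M_E·(L₁+L₂)/(3EI) = θ_0, giving M_E = 141 kip·ft (hogging).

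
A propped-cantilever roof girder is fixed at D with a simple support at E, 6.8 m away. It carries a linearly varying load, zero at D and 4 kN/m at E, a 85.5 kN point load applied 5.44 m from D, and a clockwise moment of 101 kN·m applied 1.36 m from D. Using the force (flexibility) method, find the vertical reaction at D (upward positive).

R_D = 23.41 kN

Take the reaction at E as the redundant and release it; the primary structure is a cantilever fixed at D.
Deflection at E on the released cantilever, summing each load's contribution:
  triangular load, peak 4 at the free end: 11w₀L⁴/(120EI) = 784/EI
  point load 85.5 at a = 5.44: Pa²(3L − a)/(6EI) = 6309/EI
  clockwise couple 101 at a = 1.36: M₀a(2L − a)/(2EI) = 840.6/EI
  δ_0 = 7933/EI
Tip deflection under a unit load at E: L³/(3EI) = 104.8/EI.
The prop prevents deflection at E: R_E = δ_0/δ_{EE} = 7933/104.8 = 75.69 kN.
Vertical equilibrium: R_D = ΣP − R_E = 99.1 − 75.69 = 23.41 kN.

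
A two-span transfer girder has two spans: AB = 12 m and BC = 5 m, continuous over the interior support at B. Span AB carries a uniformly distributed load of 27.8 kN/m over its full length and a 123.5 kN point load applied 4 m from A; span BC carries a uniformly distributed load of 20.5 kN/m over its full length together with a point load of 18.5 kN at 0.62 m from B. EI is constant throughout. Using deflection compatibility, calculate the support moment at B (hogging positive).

Take M_B as the redundant. Released structure: two simple spans AB and BC with a hinge at B.
End slopes at the hinge B, treating each span as simply supported:
  span AB: UDL 27.8: wL³/(24EI) = 2002/EI
  span AB: point load 123.5 at a = 4: Pab(L + a)/(6LEI) = 878.2/EI
  span BC: UDL 20.5: wL³/(24EI) = 106.8/EI
  span BC: point load 18.5 at a = 0.62: Pab(L + b)/(6LEI) = 15.71/EI
  relative rotation θ_0 = (2880 + 122.5)/EI = 3002/EI
A unit hogging moment at B produces rotation L₁/(3EI) + L₂/(3EI) = 5.667/EI.
Compatibility: M_B·(L₁+L₂)/(3EI) = θ_0, giving M_B = 529.8 kN·m (hogging).

M_B = 529.8 kN·m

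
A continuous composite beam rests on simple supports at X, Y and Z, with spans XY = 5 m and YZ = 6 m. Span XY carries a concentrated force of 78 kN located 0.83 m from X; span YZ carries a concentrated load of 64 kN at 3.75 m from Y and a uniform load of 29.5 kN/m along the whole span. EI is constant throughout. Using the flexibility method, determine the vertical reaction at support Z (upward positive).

R_Z = 108.4 kN

Insert a hinge at Y; M_Y is the redundant, and each span becomes simply supported.
End slopes at the hinge Y, treating each span as simply supported:
  span XY: point load 78 at a = 0.83: Pab(L + a)/(6LEI) = 52.46/EI
  span YZ: point load 64 at a = 3.75: Pab(L + b)/(6LEI) = 123.8/EI
  span YZ: UDL 29.5: wL³/(24EI) = 265.5/EI
  relative rotation θ_0 = (52.46 + 389.2)/EI = 441.7/EI
A unit hogging moment at Y produces rotation L₁/(3EI) + L₂/(3EI) = 3.667/EI.
Compatibility: M_Y·(L₁+L₂)/(3EI) = θ_0, giving M_Y = 120.5 kN·m (hogging).
Span YZ, ΣM about Z: R_Y^{YZ}·6 = 675 + 120.5, so R_Y^{YZ} = 132.6 kN and R_Z = 241 − 132.6 = 108.4 kN.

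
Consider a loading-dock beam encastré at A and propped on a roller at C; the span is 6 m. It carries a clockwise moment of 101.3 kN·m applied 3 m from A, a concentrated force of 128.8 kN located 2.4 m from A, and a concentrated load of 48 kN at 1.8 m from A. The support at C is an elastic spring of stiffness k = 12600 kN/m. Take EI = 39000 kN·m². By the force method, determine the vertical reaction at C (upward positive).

Take the reaction at C as the redundant and release it; the primary structure is a cantilever fixed at A.
Deflection at C on the released cantilever, summing each load's contribution:
  clockwise couple 101.3 at a = 3: M₀a(2L − a)/(2EI) = 1368/EI
  point load 128.8 at a = 2.4: Pa²(3L − a)/(6EI) = 1929/EI
  point load 48 at a = 1.8: Pa²(3L − a)/(6EI) = 419.9/EI
  δ_0 = 3716/EI
Tip deflection under a unit load at C: L³/(3EI) = 72/EI.
With EI = 39000 kN·m²: δ_0 = 0.095291 m and δ_{CC} = 0.001846 m/kN.
Compatibility — the spring shortens by R_C/k under the reaction it provides: δ_0 − R_C·δ_{CC} = R_C/k. With 1/k = 0.000079 m/kN, R_C = δ_0 / (δ_{CC} + 1/k) = 0.095291 / (0.001846 + 0.000079) = 49.49 kN.

R_C = 49.49 kN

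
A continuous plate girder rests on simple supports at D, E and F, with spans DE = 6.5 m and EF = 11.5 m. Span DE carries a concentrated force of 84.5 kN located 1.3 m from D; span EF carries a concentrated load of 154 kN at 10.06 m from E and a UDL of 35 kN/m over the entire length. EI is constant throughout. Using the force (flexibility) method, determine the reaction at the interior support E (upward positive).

R_E = 347.8 kN

Release continuity at E by inserting a hinge; the redundant is the internal moment M_E. The primary structure is two simply-supported spans DE and EF.
Rotations at E on the released spans (each span's end-slope, ×1/EI):
  span DE: point load 84.5 at a = 1.3: Pab(L + a)/(6LEI) = 114.2/EI
  span EF: point load 154 at a = 10.06: Pab(L + b)/(6LEI) = 418.4/EI
  span EF: UDL 35: wL³/(24EI) = 2218/EI
  relative rotation θ_0 = (114.2 + 2636)/EI = 2751/EI
A unit hogging moment at E produces rotation L₁/(3EI) + L₂/(3EI) = 6/EI.
Compatibility: M_E·(L₁+L₂)/(3EI) = θ_0, giving M_E = 458.4 kN·m (hogging).
Span DE, ΣM about D with M_E applied at E: R_E^{DE}·6.5 = 109.8 + 458.4, so R_E^{DE} = 87.43 kN and R_D = 84.5 − 87.43 = -2.927 kN.
Span EF, ΣM about F: R_E^{EF}·11.5 = 2536 + 458.4, so R_E^{EF} = 260.4 kN and R_F = 556.5 − 260.4 = 296.1 kN.
R_E = 87.43 + 260.4 = 347.8 kN.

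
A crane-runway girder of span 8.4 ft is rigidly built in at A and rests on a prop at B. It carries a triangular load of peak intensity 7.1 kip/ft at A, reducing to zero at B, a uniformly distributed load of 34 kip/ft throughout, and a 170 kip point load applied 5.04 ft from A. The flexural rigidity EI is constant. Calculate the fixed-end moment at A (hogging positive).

M_A = 573.2 kip·ft

Take the reaction at B as the redundant and release it; the primary structure is a cantilever fixed at A.
Downward deflection at the released point B due to the loads:
  triangular load, peak 7.1 at the fixed end: w₀L⁴/(30EI) = 1178/EI
  UDL 34: wL⁴/(8EI) = 21160/EI
  point load 170 at a = 5.04: Pa²(3L − a)/(6EI) = 14509/EI
  δ_0 = 36847/EI
Tip deflection under a unit load at B: L³/(3EI) = 197.6/EI.
The prop prevents deflection at B: R_B = δ_0/δ_{BB} = 36847/197.6 = 186.5 kip.
Moment equilibrium about A: M_A = Σ(load moments about A) − R_B·L = 2140 − 186.5×8.4 = 573.2 kip·ft.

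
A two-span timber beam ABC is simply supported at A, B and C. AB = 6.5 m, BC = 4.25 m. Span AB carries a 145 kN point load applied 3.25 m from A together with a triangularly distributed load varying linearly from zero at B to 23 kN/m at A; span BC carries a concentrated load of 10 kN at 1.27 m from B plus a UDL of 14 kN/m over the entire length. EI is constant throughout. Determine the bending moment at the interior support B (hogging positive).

Take M_B as the redundant. Released structure: two simple spans AB and BC with a hinge at B.
Discontinuity in slope at B on the released structure — sum the simple-span end rotations:
  span AB: point load 145 at a = 3.25: Pab(L + a)/(6LEI) = 382.9/EI
  span AB: triangular load, peak 23: 7w₀L³/(360EI) = 122.8/EI
  span BC: point load 10 at a = 1.27: Pab(L + b)/(6LEI) = 10.73/EI
  span BC: UDL 14: wL³/(24EI) = 44.78/EI
  relative rotation θ_0 = (505.7 + 55.51)/EI = 561.2/EI
A unit hogging moment at B produces rotation L₁/(3EI) + L₂/(3EI) = 3.583/EI.
Compatibility: M_B·(L₁+L₂)/(3EI) = θ_0, giving M_B = 156.6 kN·m (hogging).

M_B = 156.6 kN·m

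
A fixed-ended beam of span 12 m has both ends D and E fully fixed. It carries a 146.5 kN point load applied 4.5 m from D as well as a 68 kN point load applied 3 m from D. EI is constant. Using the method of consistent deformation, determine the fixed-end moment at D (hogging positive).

M_D = 372.3 kN·m

Take the two fixed-end moments M_D, M_E as redundants; the released structure is the simple span DE.
On the primary (simply-supported) span, the end slopes from the loading are:
  at D: point load 146.5 at a = 4.5: Pab(L + b)/(6LEI) = 1339/EI
  at E: point load 146.5 at a = 4.5: Pab(L + a)/(6LEI) = 1133/EI
  at D: point load 68 at a = 3: Pab(L + b)/(6LEI) = 535.5/EI
  at E: point load 68 at a = 3: Pab(L + a)/(6LEI) = 382.5/EI
  θ_D0 = 1875/EI,  θ_E0 = 1516/EI
Flexibility coefficients: a unit moment at one end gives L/(3EI) there and L/(6EI) at the far end, so f₁₁ = f₂₂ = 4/EI and f₁₂ = f₂₁ = 2/EI.
Compatibility — zero rotation at each built-in end:
  4 M_D + 2 M_E = 1875
  2 M_D + 4 M_E = 1516
Solving the pair gives M_D = 372.3 kN·m and M_E = 192.8 kN·m (hogging).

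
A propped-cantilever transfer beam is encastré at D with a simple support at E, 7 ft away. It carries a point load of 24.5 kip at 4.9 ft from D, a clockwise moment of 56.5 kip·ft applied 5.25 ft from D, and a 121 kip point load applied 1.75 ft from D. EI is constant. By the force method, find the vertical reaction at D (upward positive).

R_D = 109.9 kip

Choose R_E as the redundant. The primary structure is the cantilever fixed at D.
Primary-structure tip deflection at E by superposition:
  point load 24.5 at a = 4.9: Pa²(3L − a)/(6EI) = 1578/EI
  clockwise couple 56.5 at a = 5.25: M₀a(2L − a)/(2EI) = 1298/EI
  point load 121 at a = 1.75: Pa²(3L − a)/(6EI) = 1189/EI
  δ_0 = 4065/EI
Flexibility coefficient — unit upward force at E: δ_{EE} = L³/(3EI) = 114.3/EI.
Compatibility at E: δ_0 − R_E·δ_{EE} = 0, so R_E = 4065/114.3 = 35.55 kip.
Vertical equilibrium: R_D = ΣP − R_E = 145.5 − 35.55 = 109.9 kip.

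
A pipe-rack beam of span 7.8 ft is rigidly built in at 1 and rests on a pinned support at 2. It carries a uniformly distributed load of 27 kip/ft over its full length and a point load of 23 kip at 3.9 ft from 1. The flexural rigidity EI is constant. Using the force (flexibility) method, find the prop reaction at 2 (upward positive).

Release the roller at 2. Primary structure: cantilever fixed at 1.
Primary-structure tip deflection at 2 by superposition:
  UDL 27: wL⁴/(8EI) = 12493/EI
  point load 23 at a = 3.9: Pa²(3L − a)/(6EI) = 1137/EI
  δ_0 = 13630/EI
Flexibility coefficient — unit upward force at 2: δ_{22} = L³/(3EI) = 158.2/EI.
Compatibility at 2: δ_0 − R_2·δ_{22} = 0, so R_2 = 13630/158.2 = 86.16 kip.

R_2 = 86.16 kip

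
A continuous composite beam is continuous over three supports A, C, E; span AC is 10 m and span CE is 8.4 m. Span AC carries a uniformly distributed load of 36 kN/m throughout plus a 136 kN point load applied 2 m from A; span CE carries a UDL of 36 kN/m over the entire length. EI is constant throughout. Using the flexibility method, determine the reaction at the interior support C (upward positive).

R_C = 459.3 kN

Take M_C as the redundant. Released structure: two simple spans AC and CE with a hinge at C.
Discontinuity in slope at C on the released structure — sum the simple-span end rotations:
  span AC: UDL 36: wL³/(24EI) = 1500/EI
  span AC: point load 136 at a = 2: Pab(L + a)/(6LEI) = 435.2/EI
  span CE: UDL 36: wL³/(24EI) = 889.1/EI
  relative rotation θ_0 = (1935 + 889.1)/EI = 2824/EI
A unit hogging moment at C produces rotation L₁/(3EI) + L₂/(3EI) = 6.133/EI.
Slope continuity at C: θ_0 = M_C·6.133/EI, so M_C = 2824/6.133 = 460.5 kN·m (hogging).
Span AC, ΣM about A with M_C applied at C: R_C^{AC}·10 = 2072 + 460.5, so R_C^{AC} = 253.2 kN and R_A = 496 − 253.2 = 242.8 kN.
Span CE, ΣM about E: R_C^{CE}·8.4 = 1270 + 460.5, so R_C^{CE} = 206 kN and R_E = 302.4 − 206 = 96.38 kN.
R_C = 253.2 + 206 = 459.3 kN.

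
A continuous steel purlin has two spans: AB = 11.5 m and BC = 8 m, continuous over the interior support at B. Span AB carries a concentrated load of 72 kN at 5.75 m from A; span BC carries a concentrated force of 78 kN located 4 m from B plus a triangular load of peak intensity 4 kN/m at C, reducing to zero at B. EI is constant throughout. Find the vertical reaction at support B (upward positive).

Insert a hinge at B; M_B is the redundant, and each span becomes simply supported.
Rotations at B on the released spans (each span's end-slope, ×1/EI):
  span AB: point load 72 at a = 5.75: Pab(L + a)/(6LEI) = 595.1/EI
  span BC: point load 78 at a = 4: Pab(L + b)/(6LEI) = 312/EI
  span BC: triangular load, peak 4: 7w₀L³/(360EI) = 39.82/EI
  relative rotation θ_0 = (595.1 + 351.8)/EI = 946.9/EI
A unit hogging moment at B produces rotation L₁/(3EI) + L₂/(3EI) = 6.5/EI.
Compatibility: M_B·(L₁+L₂)/(3EI) = θ_0, giving M_B = 145.7 kN·m (hogging).
Span AB, ΣM about A with M_B applied at B: R_B^{AB}·11.5 = 414 + 145.7, so R_B^{AB} = 48.67 kN and R_A = 72 − 48.67 = 23.33 kN.
Span BC, ΣM about C: R_B^{BC}·8 = 354.7 + 145.7, so R_B^{BC} = 62.54 kN and R_C = 94 − 62.54 = 31.46 kN.
R_B = 48.67 + 62.54 = 111.2 kN.

R_B = 111.2 kN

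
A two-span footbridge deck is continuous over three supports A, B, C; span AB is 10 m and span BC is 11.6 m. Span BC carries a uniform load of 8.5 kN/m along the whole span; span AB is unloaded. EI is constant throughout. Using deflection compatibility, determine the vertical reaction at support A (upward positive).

R_A = -7.678 kN

Insert a hinge at B; M_B is the redundant, and each span becomes simply supported.
Discontinuity in slope at B on the released structure — sum the simple-span end rotations:
  span BC: UDL 8.5: wL³/(24EI) = 552.8/EI
  relative rotation θ_0 = (0 + 552.8)/EI = 552.8/EI
A unit hogging moment at B produces rotation L₁/(3EI) + L₂/(3EI) = 7.2/EI.
Compatibility: M_B·(L₁+L₂)/(3EI) = θ_0, giving M_B = 76.78 kN·m (hogging).
Span AB, ΣM about A with M_B applied at B: R_B^{AB}·10 = 0 + 76.78, so R_B^{AB} = 7.678 kN and R_A = 0 − 7.678 = -7.678 kN.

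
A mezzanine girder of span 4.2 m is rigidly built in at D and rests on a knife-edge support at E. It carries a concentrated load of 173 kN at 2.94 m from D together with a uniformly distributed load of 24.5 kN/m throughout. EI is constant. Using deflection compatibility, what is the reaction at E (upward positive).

Remove the prop at E; the released (primary) structure is a cantilever built in at D.
Free-end deflection of the primary structure under the applied loading (downward +):
  point load 173 at a = 2.94: Pa²(3L − a)/(6EI) = 2408/EI
  UDL 24.5: wL⁴/(8EI) = 953/EI
  δ_0 = 3360/EI
Flexibility coefficient — unit upward force at E: δ_{EE} = L³/(3EI) = 24.7/EI.
Compatibility at E: δ_0 − R_E·δ_{EE} = 0, so R_E = 3360/24.7 = 136.1 kN.

R_E = 136.1 kN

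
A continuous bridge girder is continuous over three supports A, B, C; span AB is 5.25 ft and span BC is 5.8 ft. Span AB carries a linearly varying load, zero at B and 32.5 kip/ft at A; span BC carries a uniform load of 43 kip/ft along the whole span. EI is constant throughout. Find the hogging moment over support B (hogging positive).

M_B = 119.7 kip·ft

Release continuity at B by inserting a hinge; the redundant is the internal moment M_B. The primary structure is two simply-supported spans AB and BC.
Rotations at B on the released spans (each span's end-slope, ×1/EI):
  span AB: triangular load, peak 32.5: 7w₀L³/(360EI) = 91.44/EI
  span BC: UDL 43: wL³/(24EI) = 349.6/EI
  relative rotation θ_0 = (91.44 + 349.6)/EI = 441/EI
A unit hogging moment at B produces rotation L₁/(3EI) + L₂/(3EI) = 3.683/EI.
Compatibility: M_B·(L₁+L₂)/(3EI) = θ_0, giving M_B = 119.7 kip·ft (hogging).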